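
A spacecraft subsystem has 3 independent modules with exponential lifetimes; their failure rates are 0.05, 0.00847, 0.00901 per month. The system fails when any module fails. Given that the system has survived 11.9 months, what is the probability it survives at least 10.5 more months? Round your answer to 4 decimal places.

Time to first failure ~ Exp(Σλ) with Σλ = 0.06748.
By memorylessness, P(T > 11.9+10.5 | T > 11.9) = P(T > 10.5) = e^(−0.06748·10.5) ≈ 0.4924.

0.4924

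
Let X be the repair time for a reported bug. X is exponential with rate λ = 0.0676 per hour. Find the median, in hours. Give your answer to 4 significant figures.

Set 1 − e^(−λt) = 0.5, so t = −ln(0.5)/λ = 0.69315/0.0676 ≈ 10.2537 hours.

10.25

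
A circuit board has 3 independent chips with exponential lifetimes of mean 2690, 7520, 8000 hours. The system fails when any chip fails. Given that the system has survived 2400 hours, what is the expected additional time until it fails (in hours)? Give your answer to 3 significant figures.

1590

First-failure rate Σλ = 1/2690 + 1/7520 + 1/8000 = 0.000629726.
By memorylessness the expected residual is 1/Σλ = 1587.99 hours, regardless of the 2400 already elapsed.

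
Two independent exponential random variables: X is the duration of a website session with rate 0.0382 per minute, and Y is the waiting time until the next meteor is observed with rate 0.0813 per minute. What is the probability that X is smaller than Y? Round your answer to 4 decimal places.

0.3197

λ_1 = 0.0382, λ_2 = 0.0813.
For independent exponentials, P(X < Y) = λ_1/(λ_1+λ_2) = 0.0382/0.1195 ≈ 0.3197.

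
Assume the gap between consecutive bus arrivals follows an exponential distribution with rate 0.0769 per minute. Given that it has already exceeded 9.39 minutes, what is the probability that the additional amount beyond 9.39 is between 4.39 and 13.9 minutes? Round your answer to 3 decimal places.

0.370

Memoryless: the residual past 9.39 is again Exp(λ).
P(4.39 < residual < 13.9) = e^(−λ·4.39) − e^(−λ·13.9) = 0.71349 − 0.34338 ≈ 0.370.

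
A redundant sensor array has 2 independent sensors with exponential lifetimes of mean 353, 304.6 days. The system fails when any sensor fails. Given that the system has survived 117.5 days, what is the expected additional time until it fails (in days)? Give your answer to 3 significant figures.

164

First-failure rate Σλ = 1/353 + 1/304.6 = 0.00611586.
By memorylessness the expected residual is 1/Σλ = 163.509 days, regardless of the 117.5 already elapsed.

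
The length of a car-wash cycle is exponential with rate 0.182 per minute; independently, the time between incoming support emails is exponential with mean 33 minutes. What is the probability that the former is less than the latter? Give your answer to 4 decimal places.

0.8573

λ_1 = 0.182, λ_2 = 1/33 = 0.030303.
For independent exponentials, P(the former < the latter) = λ_1/(λ_1+λ_2) = 0.182/0.212303 ≈ 0.8573.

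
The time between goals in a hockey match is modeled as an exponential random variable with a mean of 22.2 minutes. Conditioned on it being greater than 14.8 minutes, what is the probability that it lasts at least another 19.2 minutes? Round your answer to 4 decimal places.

0.4211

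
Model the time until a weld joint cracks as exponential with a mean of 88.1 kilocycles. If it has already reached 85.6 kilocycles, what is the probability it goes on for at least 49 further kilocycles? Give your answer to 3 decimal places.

0.573

The rate is λ = 1/88.1 = 0.0113507 per kilocycle.
By the memoryless property, P(X > 85.6+49 | X > 85.6) = P(X > 49).
P(X > 49) = e^(−0.55619) ≈ 0.573.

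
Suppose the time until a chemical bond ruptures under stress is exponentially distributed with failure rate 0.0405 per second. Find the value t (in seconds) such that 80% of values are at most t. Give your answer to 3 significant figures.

39.7

Set 1 − e^(−λt) = 0.8, so t = −ln(0.2)/λ = 1.6094/0.0405 ≈ 39.7392 seconds.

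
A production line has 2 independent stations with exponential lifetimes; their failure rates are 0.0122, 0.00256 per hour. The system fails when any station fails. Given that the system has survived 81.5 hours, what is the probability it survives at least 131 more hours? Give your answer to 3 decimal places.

Time to first failure ~ Exp(Σλ) with Σλ = 0.01476.
By memorylessness, P(T > 81.5+131 | T > 81.5) = P(T > 131) = e^(−0.01476·131) ≈ 0.145.

0.145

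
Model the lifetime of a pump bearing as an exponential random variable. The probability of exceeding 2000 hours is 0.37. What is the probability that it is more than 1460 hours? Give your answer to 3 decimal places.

e^(−λ·2000) = 0.37 ⇒ λ = −ln(0.37)/2000 = 0.000497126.
P(X > 1460) = e^(−0.000497126·1460) = e^(−0.7258) ≈ 0.484.

0.484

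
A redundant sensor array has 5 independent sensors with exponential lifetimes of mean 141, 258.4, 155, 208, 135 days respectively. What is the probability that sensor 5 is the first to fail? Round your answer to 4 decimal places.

0.2500

Rates: λ_i = 1/mean_i → 0.0070922, 0.00386997, 0.00645161, 0.00480769, 0.00740741; Σλ = 0.0296289.
P(sensor 5 first) = λ_5/Σλ = 0.00740741/0.0296289 ≈ 0.2500.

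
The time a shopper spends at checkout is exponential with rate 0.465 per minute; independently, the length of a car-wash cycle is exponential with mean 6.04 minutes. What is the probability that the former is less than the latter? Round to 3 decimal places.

λ_1 = 0.465, λ_2 = 1/6.04 = 0.165563.
For independent exponentials, P(the former < the latter) = λ_1/(λ_1+λ_2) = 0.465/0.630563 ≈ 0.737.

0.737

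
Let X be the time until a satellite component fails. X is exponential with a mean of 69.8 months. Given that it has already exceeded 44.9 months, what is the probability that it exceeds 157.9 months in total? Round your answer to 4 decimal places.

0.1981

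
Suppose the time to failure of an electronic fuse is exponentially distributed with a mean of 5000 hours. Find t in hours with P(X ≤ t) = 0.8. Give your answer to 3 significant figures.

8050

The rate is λ = 1/5000 = 0.0002 per hour.
Set 1 − e^(−λt) = 0.8, so t = −ln(0.2)/λ = 1.6094/0.0002 ≈ 8047.19 hours.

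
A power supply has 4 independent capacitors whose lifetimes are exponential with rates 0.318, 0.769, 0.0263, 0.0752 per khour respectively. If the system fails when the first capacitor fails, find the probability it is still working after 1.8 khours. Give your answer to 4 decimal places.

0.1177

The time to first failure is exponential with rate Σλ = 0.318 + 0.769 + 0.0263 + 0.0752 = 1.1885.
P(min > 1.8) = e^(−1.1885·1.8) = e^(−2.1393) ≈ 0.1177.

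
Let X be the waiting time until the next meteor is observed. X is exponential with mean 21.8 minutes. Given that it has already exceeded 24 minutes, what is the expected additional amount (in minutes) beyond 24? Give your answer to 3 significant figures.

21.8

The rate is λ = 1/21.8 = 0.0458716 per minute.
By memorylessness, the remaining amount past any threshold is again Exp(λ) with mean 1/λ = 21.8 minutes.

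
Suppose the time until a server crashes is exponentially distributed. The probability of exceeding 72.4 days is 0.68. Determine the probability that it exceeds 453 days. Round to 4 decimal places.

0.0895

e^(−λ·72.4) = 0.68 ⇒ λ = −ln(0.68)/72.4 = 0.00532683.
P(X > 453) = e^(−0.00532683·453) = e^(−2.4131) ≈ 0.0895.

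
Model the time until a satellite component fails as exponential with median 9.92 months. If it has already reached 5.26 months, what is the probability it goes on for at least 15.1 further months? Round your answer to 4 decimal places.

For an exponential, median = ln(2)/λ, so λ = ln 2 / 9.92 = 0.0698737 per month.
P(X > s+t | X > s) = e^(−λ(s+t))/e^(−λs) = e^(−λt), independent of s = 5.26.
P(X > 15.1) = e^(−1.0551) ≈ 0.3482.

0.3482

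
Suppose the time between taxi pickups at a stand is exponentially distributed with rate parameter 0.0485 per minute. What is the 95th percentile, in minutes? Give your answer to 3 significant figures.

Set 1 − e^(−λt) = 0.95, so t = −ln(0.05)/λ = 2.9957/0.0485 ≈ 61.7677 minutes.

61.8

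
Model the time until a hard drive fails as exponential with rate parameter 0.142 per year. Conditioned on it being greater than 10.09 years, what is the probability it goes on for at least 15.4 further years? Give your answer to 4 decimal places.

The exponential is memoryless, so the remaining time is again Exp(λ): the condition X > 10.09 is irrelevant.
P(X > 15.4) = e^(−2.1868) ≈ 0.1123.

0.1123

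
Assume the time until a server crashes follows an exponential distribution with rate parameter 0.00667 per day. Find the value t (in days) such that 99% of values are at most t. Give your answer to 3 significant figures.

Set 1 − e^(−λt) = 0.99, so t = −ln(0.01)/λ = 4.6052/0.00667 ≈ 690.43 days.

690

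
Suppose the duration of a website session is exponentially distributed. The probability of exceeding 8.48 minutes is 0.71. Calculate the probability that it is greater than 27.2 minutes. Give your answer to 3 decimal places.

e^(−λ·8.48) = 0.71 ⇒ λ = −ln(0.71)/8.48 = 0.040388.
P(X > 27.2) = e^(−0.040388·27.2) = e^(−1.0986) ≈ 0.333.

0.333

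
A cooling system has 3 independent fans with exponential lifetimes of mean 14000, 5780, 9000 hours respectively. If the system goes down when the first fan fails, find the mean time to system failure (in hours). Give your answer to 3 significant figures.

2810

The first failure time is exponential with rate Σλ_i = 1/14000 + 1/5780 + 1/9000 = 0.00035555 per hour.
E[min] = 1/Σλ = 1/0.00035555 = 2812.54 hours.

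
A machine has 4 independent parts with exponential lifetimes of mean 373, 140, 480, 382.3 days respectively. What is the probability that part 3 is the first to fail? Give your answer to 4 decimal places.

0.1435

Rates: λ_i = 1/mean_i → 0.00268097, 0.00714286, 0.00208333, 0.00261575; Σλ = 0.0145229.
P(part 3 first) = λ_3/Σλ = 0.00208333/0.0145229 ≈ 0.1435.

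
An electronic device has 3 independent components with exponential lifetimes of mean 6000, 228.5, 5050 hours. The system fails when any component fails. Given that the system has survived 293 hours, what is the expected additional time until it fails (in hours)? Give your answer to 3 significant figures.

211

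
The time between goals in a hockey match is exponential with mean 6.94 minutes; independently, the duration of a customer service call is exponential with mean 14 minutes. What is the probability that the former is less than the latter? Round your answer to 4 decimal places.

λ_1 = 1/6.94 = 0.144092, λ_2 = 1/14 = 0.0714286.
For independent exponentials, P(the former < the latter) = λ_1/(λ_1+λ_2) = 0.144092/0.215521 ≈ 0.6686.

0.6686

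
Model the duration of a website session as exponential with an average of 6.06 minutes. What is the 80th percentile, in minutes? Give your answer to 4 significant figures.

9.753

The rate is λ = 1/6.06 = 0.165017 per minute.
Set 1 − e^(−λt) = 0.8, so t = −ln(0.2)/λ = 1.6094/0.165017 ≈ 9.75319 minutes.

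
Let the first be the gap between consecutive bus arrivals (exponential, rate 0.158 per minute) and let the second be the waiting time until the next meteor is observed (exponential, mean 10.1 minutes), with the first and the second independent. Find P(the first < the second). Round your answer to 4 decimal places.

0.6148

λ_1 = 0.158, λ_2 = 1/10.1 = 0.0990099.
For independent exponentials, P(the first < the second) = λ_1/(λ_1+λ_2) = 0.158/0.25701 ≈ 0.6148.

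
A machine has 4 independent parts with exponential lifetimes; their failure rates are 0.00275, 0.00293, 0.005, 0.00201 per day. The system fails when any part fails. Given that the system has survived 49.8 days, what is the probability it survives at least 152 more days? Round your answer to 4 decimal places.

0.1453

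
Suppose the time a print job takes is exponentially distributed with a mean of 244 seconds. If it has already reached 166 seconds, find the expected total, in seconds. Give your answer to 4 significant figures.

410.0

The rate is λ = 1/244 = 0.00409836 per second.
By memorylessness, E[X | X > 166] = 166 + 1/λ = 166 + 244 = 410 seconds.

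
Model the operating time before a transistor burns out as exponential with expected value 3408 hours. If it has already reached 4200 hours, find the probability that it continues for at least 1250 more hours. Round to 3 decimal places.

0.693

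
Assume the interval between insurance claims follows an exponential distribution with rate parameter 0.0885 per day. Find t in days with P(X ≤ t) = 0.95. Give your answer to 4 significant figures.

33.85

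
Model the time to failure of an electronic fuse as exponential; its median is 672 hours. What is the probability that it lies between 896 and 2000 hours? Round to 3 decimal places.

0.270

For an exponential, median = ln(2)/λ, so λ = ln 2 / 672 = 0.00103147 per hour.
P(896 < X < 2000) = e^(−λ·896) − e^(−λ·2000) = 0.39685 − 0.12708 ≈ 0.270.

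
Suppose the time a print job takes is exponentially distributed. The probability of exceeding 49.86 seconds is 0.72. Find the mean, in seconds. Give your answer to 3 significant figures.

152

e^(−λ·49.86) = 0.72 ⇒ λ = −ln(0.72)/49.86 = 0.00658853.
Mean = 1/λ = 151.779 seconds.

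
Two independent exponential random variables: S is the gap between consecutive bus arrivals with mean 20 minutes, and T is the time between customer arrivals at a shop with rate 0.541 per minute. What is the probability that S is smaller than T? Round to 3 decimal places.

λ_1 = 1/20 = 0.05, λ_2 = 0.541.
For independent exponentials, P(S < T) = λ_1/(λ_1+λ_2) = 0.05/0.591 ≈ 0.085.

0.085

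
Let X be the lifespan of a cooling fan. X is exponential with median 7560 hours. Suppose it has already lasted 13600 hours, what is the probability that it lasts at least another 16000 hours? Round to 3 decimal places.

For an exponential, median = ln(2)/λ, so λ = ln 2 / 7560 = 0.0000916861 per hour.
The exponential is memoryless, so the remaining time is again Exp(λ): the condition X > 13600 is irrelevant.
P(X > 16000) = e^(−1.467) ≈ 0.231.

0.231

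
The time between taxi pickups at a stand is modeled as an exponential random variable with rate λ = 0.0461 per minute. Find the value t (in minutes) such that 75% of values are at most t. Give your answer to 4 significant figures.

Set 1 − e^(−λt) = 0.75, so t = −ln(0.25)/λ = 1.3863/0.0461 ≈ 30.0715 minutes.

30.07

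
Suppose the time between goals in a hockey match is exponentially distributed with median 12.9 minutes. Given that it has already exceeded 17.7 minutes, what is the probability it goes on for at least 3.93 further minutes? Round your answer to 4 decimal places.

For an exponential, median = ln(2)/λ, so λ = ln 2 / 12.9 = 0.0537323 per minute.
P(X > s+t | X > s) = e^(−λ(s+t))/e^(−λs) = e^(−λt), independent of s = 17.7.
P(X > 3.93) = e^(−0.21117) ≈ 0.8096.

0.8096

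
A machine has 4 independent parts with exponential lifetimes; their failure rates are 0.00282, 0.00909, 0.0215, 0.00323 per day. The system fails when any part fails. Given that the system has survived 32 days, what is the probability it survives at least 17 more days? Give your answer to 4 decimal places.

Time to first failure ~ Exp(Σλ) with Σλ = 0.03664.
By memorylessness, P(T > 32+17 | T > 32) = P(T > 17) = e^(−0.03664·17) ≈ 0.5364.

0.5364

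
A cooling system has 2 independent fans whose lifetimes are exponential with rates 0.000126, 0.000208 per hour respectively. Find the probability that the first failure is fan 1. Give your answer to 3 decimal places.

0.377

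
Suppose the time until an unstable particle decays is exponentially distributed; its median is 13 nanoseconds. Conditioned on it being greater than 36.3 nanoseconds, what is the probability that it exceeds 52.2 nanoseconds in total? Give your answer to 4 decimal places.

0.4284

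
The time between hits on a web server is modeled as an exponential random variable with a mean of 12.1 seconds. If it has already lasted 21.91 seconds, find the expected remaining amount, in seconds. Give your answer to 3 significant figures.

12.1

The rate is λ = 1/12.1 = 0.0826446 per second.
By memorylessness, the remaining amount past any threshold is again Exp(λ) with mean 1/λ = 12.1 seconds.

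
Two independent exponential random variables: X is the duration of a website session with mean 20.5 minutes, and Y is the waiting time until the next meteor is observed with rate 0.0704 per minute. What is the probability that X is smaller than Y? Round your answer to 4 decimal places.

λ_1 = 1/20.5 = 0.0487805, λ_2 = 0.0704.
For independent exponentials, P(X < Y) = λ_1/(λ_1+λ_2) = 0.0487805/0.11918 ≈ 0.4093.

0.4093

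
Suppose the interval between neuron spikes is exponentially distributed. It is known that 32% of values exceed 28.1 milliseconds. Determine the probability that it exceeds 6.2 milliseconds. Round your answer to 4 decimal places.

0.7777

e^(−λ·28.1) = 0.32 ⇒ λ = −ln(0.32)/28.1 = 0.0405493.
P(X > 6.2) = e^(−0.0405493·6.2) = e^(−0.25141) ≈ 0.7777.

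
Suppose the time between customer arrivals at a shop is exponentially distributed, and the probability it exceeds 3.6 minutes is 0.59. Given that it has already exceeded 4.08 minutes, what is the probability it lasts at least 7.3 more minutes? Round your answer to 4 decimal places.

0.3430

From e^(−λ·3.6) = 0.59, λ = −ln(0.59)/3.6 = 0.146565.
Memoryless: P(X > 4.08+7.3 | X > 4.08) = P(X > 7.3) = e^(−0.146565·7.3) ≈ 0.3430.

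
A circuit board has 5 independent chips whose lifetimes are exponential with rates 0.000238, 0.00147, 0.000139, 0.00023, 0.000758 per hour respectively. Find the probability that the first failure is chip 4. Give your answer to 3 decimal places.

0.081

The time to first failure is exponential with rate Σλ = 0.000238 + 0.00147 + 0.000139 + 0.00023 + 0.000758 = 0.002835.
P(chip 4 first) = λ_4/Σλ = 0.00023/0.002835 ≈ 0.081.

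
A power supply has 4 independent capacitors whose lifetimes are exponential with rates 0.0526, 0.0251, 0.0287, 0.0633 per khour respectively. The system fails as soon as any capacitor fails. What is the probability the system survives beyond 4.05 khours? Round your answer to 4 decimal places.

The time to first failure is exponential with rate Σλ = 0.0526 + 0.0251 + 0.0287 + 0.0633 = 0.1697.
P(min > 4.05) = e^(−0.1697·4.05) = e^(−0.68728) ≈ 0.5029.

0.5029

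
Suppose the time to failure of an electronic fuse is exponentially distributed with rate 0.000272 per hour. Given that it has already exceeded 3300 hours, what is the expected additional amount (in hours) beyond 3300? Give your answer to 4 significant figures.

3676

By memorylessness, the remaining amount past any threshold is again Exp(λ) with mean 1/λ = 3676.47 hours.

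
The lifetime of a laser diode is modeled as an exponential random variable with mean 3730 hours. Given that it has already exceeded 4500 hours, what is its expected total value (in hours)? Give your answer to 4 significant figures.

The rate is λ = 1/3730 = 0.000268097 per hour.
By memorylessness, E[X | X > 4500] = 4500 + 1/λ = 4500 + 3730 = 8230 hours.

8230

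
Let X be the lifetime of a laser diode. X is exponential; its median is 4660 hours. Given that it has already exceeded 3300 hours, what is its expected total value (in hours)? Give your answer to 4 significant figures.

10020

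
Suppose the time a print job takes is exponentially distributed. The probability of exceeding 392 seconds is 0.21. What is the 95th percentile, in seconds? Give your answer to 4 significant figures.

752.5

e^(−λ·392) = 0.21 ⇒ λ = −ln(0.21)/392 = 0.00398124.
95th percentile: 1 − e^(−λt) = 0.95, t = −ln(0.05)/λ = 752.461 seconds.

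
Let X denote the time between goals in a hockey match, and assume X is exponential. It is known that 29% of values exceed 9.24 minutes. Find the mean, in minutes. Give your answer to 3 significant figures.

e^(−λ·9.24) = 0.29 ⇒ λ = −ln(0.29)/9.24 = 0.133969.
Mean = 1/λ = 7.46441 minutes.

7.46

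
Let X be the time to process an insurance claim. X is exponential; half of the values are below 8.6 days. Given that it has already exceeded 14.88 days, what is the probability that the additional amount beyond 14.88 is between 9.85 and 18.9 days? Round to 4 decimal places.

0.2341

For an exponential, median = ln(2)/λ, so λ = ln 2 / 8.6 = 0.0805985 per day.
Memoryless: the residual past 14.88 is again Exp(λ).
P(9.85 < residual < 18.9) = e^(−λ·9.85) − e^(−λ·18.9) = 0.45208 − 0.21799 ≈ 0.2341.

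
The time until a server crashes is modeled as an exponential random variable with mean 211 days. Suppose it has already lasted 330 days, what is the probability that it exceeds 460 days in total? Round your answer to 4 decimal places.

0.5400

The rate is λ = 1/211 = 0.00473934 per day.
P(X > s+t | X > s) = e^(−λ(s+t))/e^(−λs) = e^(−λt), independent of s = 330.
P(X > 130) = e^(−0.61611) ≈ 0.5400.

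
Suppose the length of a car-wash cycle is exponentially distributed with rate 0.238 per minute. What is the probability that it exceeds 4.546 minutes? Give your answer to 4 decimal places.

0.3389

P(X > 4.546) = e^(−λ·4.546) = e^(−1.0819) ≈ 0.3389.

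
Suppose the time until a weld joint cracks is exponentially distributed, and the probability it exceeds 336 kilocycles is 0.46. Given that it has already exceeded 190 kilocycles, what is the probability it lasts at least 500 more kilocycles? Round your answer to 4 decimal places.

0.3149

From e^(−λ·336) = 0.46, λ = −ln(0.46)/336 = 0.0023111.
Memoryless: P(X > 190+500 | X > 190) = P(X > 500) = e^(−0.0023111·500) ≈ 0.3149.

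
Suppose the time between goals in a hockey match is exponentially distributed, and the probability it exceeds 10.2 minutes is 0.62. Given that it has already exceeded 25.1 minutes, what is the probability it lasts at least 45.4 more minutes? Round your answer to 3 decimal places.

From e^(−λ·10.2) = 0.62, λ = −ln(0.62)/10.2 = 0.0468663.
Memoryless: P(X > 25.1+45.4 | X > 25.1) = P(X > 45.4) = e^(−0.0468663·45.4) ≈ 0.119.

0.119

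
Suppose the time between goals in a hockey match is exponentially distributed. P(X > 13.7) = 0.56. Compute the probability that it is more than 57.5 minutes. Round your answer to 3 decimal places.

0.088

e^(−λ·13.7) = 0.56 ⇒ λ = −ln(0.56)/13.7 = 0.0423225.
P(X > 57.5) = e^(−0.0423225·57.5) = e^(−2.4335) ≈ 0.088.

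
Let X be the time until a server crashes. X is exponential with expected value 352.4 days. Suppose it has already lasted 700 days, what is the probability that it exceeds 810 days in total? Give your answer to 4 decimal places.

0.7319

The rate is λ = 1/352.4 = 0.00283768 per day.
The exponential is memoryless, so the remaining time is again Exp(λ): the condition X > 700 is irrelevant.
P(X > 110) = e^(−0.31215) ≈ 0.7319.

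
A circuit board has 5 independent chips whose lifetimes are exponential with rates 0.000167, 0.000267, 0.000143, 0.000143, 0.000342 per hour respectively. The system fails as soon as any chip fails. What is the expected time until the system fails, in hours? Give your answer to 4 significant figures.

The time to first failure is exponential with rate Σλ = 0.000167 + 0.000267 + 0.000143 + 0.000143 + 0.000342 = 0.001062.
E[min] = 1/Σλ = 1/0.001062 = 941.62 hours.

941.6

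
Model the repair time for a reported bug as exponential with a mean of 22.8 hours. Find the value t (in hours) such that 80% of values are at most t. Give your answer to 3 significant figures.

The rate is λ = 1/22.8 = 0.0438596 per hour.
Set 1 − e^(−λt) = 0.8, so t = −ln(0.2)/λ = 1.6094/0.0438596 ≈ 36.6952 hours.

36.7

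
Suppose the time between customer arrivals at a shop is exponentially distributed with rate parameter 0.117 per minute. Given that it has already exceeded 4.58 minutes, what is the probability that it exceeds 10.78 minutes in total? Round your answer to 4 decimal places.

0.4841

By the memoryless property, P(X > 4.58+6.2 | X > 4.58) = P(X > 6.2).
P(X > 6.2) = e^(−0.7254) ≈ 0.4841.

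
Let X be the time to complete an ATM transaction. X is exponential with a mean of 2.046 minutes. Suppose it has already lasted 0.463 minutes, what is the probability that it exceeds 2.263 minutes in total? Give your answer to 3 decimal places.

The rate is λ = 1/2.046 = 0.488759 per minute.
P(X > s+t | X > s) = e^(−λ(s+t))/e^(−λs) = e^(−λt), independent of s = 0.463.
P(X > 1.8) = e^(−0.87977) ≈ 0.415.

0.415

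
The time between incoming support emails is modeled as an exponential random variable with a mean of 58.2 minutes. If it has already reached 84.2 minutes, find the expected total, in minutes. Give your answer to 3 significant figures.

142

The rate is λ = 1/58.2 = 0.0171821 per minute.
By memorylessness, E[X | X > 84.2] = 84.2 + 1/λ = 84.2 + 58.2 = 142.4 minutes.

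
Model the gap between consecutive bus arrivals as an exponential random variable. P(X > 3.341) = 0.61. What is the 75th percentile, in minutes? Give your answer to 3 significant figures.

e^(−λ·3.341) = 0.61 ⇒ λ = −ln(0.61)/3.341 = 0.147949.
75th percentile: 1 − e^(−λt) = 0.75, t = −ln(0.25)/λ = 9.37011 minutes.

9.37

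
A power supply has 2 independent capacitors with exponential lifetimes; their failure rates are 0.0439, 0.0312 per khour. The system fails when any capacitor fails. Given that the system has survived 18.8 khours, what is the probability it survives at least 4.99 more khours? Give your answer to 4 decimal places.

Time to first failure ~ Exp(Σλ) with Σλ = 0.0751.
By memorylessness, P(T > 18.8+4.99 | T > 18.8) = P(T > 4.99) = e^(−0.0751·4.99) ≈ 0.6875.

0.6875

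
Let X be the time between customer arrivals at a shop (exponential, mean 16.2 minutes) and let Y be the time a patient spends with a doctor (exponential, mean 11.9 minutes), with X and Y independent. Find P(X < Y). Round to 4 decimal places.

λ_1 = 1/16.2 = 0.0617284, λ_2 = 1/11.9 = 0.0840336.
For independent exponentials, P(X < Y) = λ_1/(λ_1+λ_2) = 0.0617284/0.145762 ≈ 0.4235.

0.4235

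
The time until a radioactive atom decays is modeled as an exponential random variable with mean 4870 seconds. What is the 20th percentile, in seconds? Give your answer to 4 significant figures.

1087

The rate is λ = 1/4870 = 0.000205339 per second.
Set 1 − e^(−λt) = 0.2, so t = −ln(0.8)/λ = 0.22314/0.000205339 ≈ 1086.71 seconds.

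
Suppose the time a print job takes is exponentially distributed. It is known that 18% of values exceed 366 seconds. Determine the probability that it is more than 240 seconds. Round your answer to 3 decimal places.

0.325

e^(−λ·366) = 0.18 ⇒ λ = −ln(0.18)/366 = 0.00468524.
P(X > 240) = e^(−0.00468524·240) = e^(−1.1245) ≈ 0.325.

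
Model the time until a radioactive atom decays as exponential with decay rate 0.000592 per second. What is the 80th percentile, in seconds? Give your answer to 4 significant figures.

2719

Set 1 − e^(−λt) = 0.8, so t = −ln(0.2)/λ = 1.6094/0.000592 ≈ 2718.65 seconds.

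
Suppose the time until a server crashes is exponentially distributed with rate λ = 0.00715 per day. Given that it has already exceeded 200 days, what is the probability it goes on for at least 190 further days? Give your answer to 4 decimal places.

The exponential is memoryless, so the remaining time is again Exp(λ): the condition X > 200 is irrelevant.
P(X > 190) = e^(−1.3585) ≈ 0.2570.

0.2570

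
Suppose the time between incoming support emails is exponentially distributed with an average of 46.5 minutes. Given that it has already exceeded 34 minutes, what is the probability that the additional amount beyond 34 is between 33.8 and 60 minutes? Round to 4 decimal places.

0.2082

The rate is λ = 1/46.5 = 0.0215054 per minute.
Memoryless: the residual past 34 is again Exp(λ).
P(33.8 < residual < 60) = e^(−λ·33.8) − e^(−λ·60) = 0.48341 − 0.27518 ≈ 0.2082.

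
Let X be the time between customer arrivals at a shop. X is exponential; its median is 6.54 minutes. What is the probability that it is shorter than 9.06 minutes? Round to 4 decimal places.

0.6172

For an exponential, median = ln(2)/λ, so λ = ln 2 / 6.54 = 0.105986 per minute.
P(X ≤ 9.06) = 1 − e^(−λ·9.06) = 1 − e^(−0.96023) ≈ 0.6172.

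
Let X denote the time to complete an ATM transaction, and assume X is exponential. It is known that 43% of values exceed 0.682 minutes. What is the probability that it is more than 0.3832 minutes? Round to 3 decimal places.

e^(−λ·0.682) = 0.43 ⇒ λ = −ln(0.43)/0.682 = 1.23749.
P(X > 0.3832) = e^(−1.23749·0.3832) = e^(−0.47421) ≈ 0.622.

0.622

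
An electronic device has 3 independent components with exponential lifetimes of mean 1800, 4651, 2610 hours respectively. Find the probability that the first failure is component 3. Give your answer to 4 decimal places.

Rates: λ_i = 1/mean_i → 0.000555556, 0.000215008, 0.000383142; Σλ = 0.0011537.
P(component 3 first) = λ_3/Σλ = 0.000383142/0.0011537 ≈ 0.3321.

0.3321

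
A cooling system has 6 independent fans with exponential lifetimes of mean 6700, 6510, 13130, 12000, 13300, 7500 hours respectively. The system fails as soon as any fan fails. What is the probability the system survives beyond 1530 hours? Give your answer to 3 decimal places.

0.358

The first failure time is exponential with rate Σλ_i = 1/6700 + 1/6510 + 1/13130 + 1/12000 + 1/13300 + 1/7500 = 0.00067088 per hour.
P(min > 1530) = e^(−0.00067088·1530) = e^(−1.0264) ≈ 0.358.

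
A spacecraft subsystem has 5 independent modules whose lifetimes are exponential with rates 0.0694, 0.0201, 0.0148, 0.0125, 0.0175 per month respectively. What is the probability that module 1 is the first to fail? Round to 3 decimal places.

0.517

The time to first failure is exponential with rate Σλ = 0.0694 + 0.0201 + 0.0148 + 0.0125 + 0.0175 = 0.1343.
P(module 1 first) = λ_1/Σλ = 0.0694/0.1343 ≈ 0.517.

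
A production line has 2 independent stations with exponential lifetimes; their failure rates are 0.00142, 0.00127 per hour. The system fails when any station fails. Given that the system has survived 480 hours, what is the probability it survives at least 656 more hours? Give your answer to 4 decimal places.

Time to first failure ~ Exp(Σλ) with Σλ = 0.00269.
By memorylessness, P(T > 480+656 | T > 480) = P(T > 656) = e^(−0.00269·656) ≈ 0.1712.

0.1712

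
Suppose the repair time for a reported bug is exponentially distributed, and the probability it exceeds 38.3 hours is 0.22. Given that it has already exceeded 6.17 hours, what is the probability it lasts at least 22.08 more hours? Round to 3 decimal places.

0.418

From e^(−λ·38.3) = 0.22, λ = −ln(0.22)/38.3 = 0.0395334.
Memoryless: P(X > 6.17+22.08 | X > 6.17) = P(X > 22.08) = e^(−0.0395334·22.08) ≈ 0.418.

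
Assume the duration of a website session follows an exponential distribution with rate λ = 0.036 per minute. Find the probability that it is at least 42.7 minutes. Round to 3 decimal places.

P(X > 42.7) = e^(−λ·42.7) = e^(−1.5372) ≈ 0.215.

0.215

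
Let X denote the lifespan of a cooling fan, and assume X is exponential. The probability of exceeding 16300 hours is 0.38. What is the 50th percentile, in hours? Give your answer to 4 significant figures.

11680

e^(−λ·16300) = 0.38 ⇒ λ = −ln(0.38)/16300 = 0.000059361.
50th percentile: 1 − e^(−λt) = 0.5, t = −ln(0.5)/λ = 11676.8 hours.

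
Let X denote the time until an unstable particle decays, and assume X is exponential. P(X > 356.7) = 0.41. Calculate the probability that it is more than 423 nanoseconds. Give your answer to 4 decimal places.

e^(−λ·356.7) = 0.41 ⇒ λ = −ln(0.41)/356.7 = 0.00249957.
P(X > 423) = e^(−0.00249957·423) = e^(−1.0573) ≈ 0.3474.

0.3474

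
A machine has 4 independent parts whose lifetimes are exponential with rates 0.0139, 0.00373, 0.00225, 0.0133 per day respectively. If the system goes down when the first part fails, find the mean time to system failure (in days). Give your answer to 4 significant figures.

The time to first failure is exponential with rate Σλ = 0.0139 + 0.00373 + 0.00225 + 0.0133 = 0.03318.
E[min] = 1/Σλ = 1/0.03318 = 30.1386 days.

30.14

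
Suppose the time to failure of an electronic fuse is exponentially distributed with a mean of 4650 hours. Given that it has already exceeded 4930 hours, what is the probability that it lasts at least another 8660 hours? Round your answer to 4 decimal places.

The rate is λ = 1/4650 = 0.000215054 per hour.
By the memoryless property, P(X > 4930+8660 | X > 4930) = P(X > 8660).
P(X > 8660) = e^(−1.8624) ≈ 0.1553.

0.1553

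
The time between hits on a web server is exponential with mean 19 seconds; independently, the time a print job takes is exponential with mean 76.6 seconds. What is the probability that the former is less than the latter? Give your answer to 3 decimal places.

0.801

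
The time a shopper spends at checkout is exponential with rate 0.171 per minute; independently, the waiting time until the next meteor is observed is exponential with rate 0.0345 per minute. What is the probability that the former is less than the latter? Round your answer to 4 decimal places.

0.8321

λ_1 = 0.171, λ_2 = 0.0345.
For independent exponentials, P(the former < the latter) = λ_1/(λ_1+λ_2) = 0.171/0.2055 ≈ 0.8321.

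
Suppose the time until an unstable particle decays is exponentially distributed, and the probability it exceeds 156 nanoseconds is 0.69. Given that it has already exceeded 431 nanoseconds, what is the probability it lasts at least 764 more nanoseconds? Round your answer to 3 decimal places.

0.162

From e^(−λ·156) = 0.69, λ = −ln(0.69)/156 = 0.00237861.
Memoryless: P(X > 431+764 | X > 431) = P(X > 764) = e^(−0.00237861·764) ≈ 0.162.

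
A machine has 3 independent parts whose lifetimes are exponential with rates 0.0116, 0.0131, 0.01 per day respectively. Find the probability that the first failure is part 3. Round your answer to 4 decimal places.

The time to first failure is exponential with rate Σλ = 0.0116 + 0.0131 + 0.01 = 0.0347.
P(part 3 first) = λ_3/Σλ = 0.01/0.0347 ≈ 0.2882.

0.2882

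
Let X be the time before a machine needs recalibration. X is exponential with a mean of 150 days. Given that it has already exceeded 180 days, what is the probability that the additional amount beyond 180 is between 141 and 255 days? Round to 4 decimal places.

The rate is λ = 1/150 = 0.00666667 per day.
Memoryless: the residual past 180 is again Exp(λ).
P(141 < residual < 255) = e^(−λ·141) − e^(−λ·255) = 0.39063 − 0.18268 ≈ 0.2079.

0.2079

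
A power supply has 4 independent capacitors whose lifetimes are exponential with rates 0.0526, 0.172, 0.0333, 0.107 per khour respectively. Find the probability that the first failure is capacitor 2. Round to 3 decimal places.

0.471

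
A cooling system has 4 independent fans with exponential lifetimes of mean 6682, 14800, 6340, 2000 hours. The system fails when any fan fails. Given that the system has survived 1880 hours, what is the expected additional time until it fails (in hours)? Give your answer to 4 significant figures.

1143

First-failure rate Σλ = 1/6682 + 1/14800 + 1/6340 + 1/2000 = 0.000874952.
By memorylessness the expected residual is 1/Σλ = 1142.92 hours, regardless of the 1880 already elapsed.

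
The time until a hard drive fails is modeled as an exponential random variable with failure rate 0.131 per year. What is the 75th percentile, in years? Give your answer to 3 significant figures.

Set 1 − e^(−λt) = 0.75, so t = −ln(0.25)/λ = 1.3863/0.131 ≈ 10.5824 years.

10.6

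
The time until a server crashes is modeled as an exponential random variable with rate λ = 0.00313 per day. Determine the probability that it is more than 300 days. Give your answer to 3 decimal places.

P(X > 300) = e^(−λ·300) = e^(−0.939) ≈ 0.391.

0.391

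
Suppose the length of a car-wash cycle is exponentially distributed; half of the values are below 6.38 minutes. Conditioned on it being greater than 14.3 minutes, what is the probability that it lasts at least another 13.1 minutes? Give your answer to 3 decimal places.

For an exponential, median = ln(2)/λ, so λ = ln 2 / 6.38 = 0.108644 per minute.
P(X > s+t | X > s) = e^(−λ(s+t))/e^(−λs) = e^(−λt), independent of s = 14.3.
P(X > 13.1) = e^(−1.4232) ≈ 0.241.

0.241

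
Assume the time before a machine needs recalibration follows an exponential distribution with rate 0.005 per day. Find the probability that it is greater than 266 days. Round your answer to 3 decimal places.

P(X > 266) = e^(−λ·266) = e^(−1.33) ≈ 0.264.

0.264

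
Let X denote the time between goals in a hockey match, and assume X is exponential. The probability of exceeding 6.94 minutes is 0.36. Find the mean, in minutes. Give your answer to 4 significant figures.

e^(−λ·6.94) = 0.36 ⇒ λ = −ln(0.36)/6.94 = 0.147212.
Mean = 1/λ = 6.79292 minutes.

6.793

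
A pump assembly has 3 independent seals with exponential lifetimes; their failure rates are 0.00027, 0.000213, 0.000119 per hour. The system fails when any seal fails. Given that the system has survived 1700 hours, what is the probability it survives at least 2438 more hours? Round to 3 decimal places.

Time to first failure ~ Exp(Σλ) with Σλ = 0.000602.
By memorylessness, P(T > 1700+2438 | T > 1700) = P(T > 2438) = e^(−0.000602·2438) ≈ 0.230.

0.230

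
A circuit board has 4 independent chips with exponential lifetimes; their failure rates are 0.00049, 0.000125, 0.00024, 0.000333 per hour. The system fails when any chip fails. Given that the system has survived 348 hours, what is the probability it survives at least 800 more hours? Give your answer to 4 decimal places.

Time to first failure ~ Exp(Σλ) with Σλ = 0.001188.
By memorylessness, P(T > 348+800 | T > 348) = P(T > 800) = e^(−0.001188·800) ≈ 0.3866.

0.3866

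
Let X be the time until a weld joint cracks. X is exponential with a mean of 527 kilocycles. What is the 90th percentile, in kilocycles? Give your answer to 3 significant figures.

The rate is λ = 1/527 = 0.00189753 per kilocycle.
Set 1 − e^(−λt) = 0.9, so t = −ln(0.1)/λ = 2.3026/0.00189753 ≈ 1213.46 kilocycles.

1210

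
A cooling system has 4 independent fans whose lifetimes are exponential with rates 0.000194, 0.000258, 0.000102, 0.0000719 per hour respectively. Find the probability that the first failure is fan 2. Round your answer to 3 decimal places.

The time to first failure is exponential with rate Σλ = 0.000194 + 0.000258 + 0.000102 + 0.0000719 = 0.0006259.
P(fan 2 first) = λ_2/Σλ = 0.000258/0.0006259 ≈ 0.412.

0.412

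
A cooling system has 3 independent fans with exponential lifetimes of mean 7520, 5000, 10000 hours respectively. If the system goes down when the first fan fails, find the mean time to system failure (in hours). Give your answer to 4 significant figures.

2310

The first failure time is exponential with rate Σλ_i = 1/7520 + 1/5000 + 1/10000 = 0.000432979 per hour.
E[min] = 1/Σλ = 1/0.000432979 = 2309.58 hours.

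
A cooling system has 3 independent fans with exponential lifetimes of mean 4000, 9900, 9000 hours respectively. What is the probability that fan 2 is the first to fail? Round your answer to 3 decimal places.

0.219

Rates: λ_i = 1/mean_i → 0.00025, 0.00010101, 0.000111111; Σλ = 0.000462121.
P(fan 2 first) = λ_2/Σλ = 0.00010101/0.000462121 ≈ 0.219.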